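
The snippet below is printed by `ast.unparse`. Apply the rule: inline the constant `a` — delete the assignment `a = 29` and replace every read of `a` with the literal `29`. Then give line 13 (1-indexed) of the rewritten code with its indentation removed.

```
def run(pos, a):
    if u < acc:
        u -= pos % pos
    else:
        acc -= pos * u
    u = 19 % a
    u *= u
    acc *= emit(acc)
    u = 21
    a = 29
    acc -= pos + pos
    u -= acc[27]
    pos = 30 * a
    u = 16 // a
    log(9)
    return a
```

Transformed code:
def run(pos, a):
    if u < acc:
        u -= pos % pos
    else:
        acc -= pos * u
    u = 19 % 29
    u *= u
    acc *= emit(acc)
    u = 21
    acc -= pos + pos
    u -= acc[27]
    pos = 30 * 29
    u = 16 // 29
    log(9)
    return 29

u = 16 // 29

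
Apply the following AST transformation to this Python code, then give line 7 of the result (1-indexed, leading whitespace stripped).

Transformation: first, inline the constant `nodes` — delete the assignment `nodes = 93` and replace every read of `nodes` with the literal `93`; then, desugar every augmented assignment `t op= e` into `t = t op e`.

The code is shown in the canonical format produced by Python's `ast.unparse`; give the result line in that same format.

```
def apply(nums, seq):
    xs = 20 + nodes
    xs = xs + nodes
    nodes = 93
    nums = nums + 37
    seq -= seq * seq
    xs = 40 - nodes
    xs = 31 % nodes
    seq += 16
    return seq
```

xs = 31 % 93

Transformed code:
def apply(nums, seq):
    xs = 20 + 93
    xs = xs + 93
    nums = nums + 37
    seq = seq - seq * seq
    xs = 40 - 93
    xs = 31 % 93
    seq = seq + 16
    return seq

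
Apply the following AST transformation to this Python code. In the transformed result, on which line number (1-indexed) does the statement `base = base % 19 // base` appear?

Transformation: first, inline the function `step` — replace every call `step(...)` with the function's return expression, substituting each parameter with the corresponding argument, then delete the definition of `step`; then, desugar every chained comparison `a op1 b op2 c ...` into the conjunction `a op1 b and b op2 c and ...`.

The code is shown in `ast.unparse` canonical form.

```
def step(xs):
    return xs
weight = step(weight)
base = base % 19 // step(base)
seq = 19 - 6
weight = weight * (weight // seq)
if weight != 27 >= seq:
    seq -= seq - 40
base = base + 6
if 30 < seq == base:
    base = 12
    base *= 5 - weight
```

Transformed code:
weight = weight
base = base % 19 // base
seq = 19 - 6
weight = weight * (weight // seq)
if weight != 27 and 27 >= seq:
    seq -= seq - 40
base = base + 6
if 30 < seq and seq == base:
    base = 12
    base *= 5 - weight

2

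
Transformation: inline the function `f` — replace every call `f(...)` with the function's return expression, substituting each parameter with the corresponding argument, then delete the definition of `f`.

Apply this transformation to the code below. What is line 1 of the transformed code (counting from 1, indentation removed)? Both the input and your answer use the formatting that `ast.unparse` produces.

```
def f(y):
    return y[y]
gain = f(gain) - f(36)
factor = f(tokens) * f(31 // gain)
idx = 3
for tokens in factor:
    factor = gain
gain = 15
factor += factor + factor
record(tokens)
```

gain = gain[gain] - 36[36]

Transformed code:
gain = gain[gain] - 36[36]
factor = tokens[tokens] * (31 // gain)[31 // gain]
idx = 3
for tokens in factor:
    factor = gain
gain = 15
factor += factor + factor
record(tokens)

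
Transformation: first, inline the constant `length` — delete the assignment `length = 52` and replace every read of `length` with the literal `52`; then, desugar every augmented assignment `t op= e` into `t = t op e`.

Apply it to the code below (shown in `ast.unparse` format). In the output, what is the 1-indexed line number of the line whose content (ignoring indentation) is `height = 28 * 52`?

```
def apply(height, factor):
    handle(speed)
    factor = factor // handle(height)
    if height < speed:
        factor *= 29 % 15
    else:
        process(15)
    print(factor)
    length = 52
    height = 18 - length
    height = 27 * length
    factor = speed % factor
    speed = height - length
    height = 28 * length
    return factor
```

13

Transformed code:
def apply(height, factor):
    handle(speed)
    factor = factor // handle(height)
    if height < speed:
        factor = factor * (29 % 15)
    else:
        process(15)
    print(factor)
    height = 18 - 52
    height = 27 * 52
    factor = speed % factor
    speed = height - 52
    height = 28 * 52
    return factor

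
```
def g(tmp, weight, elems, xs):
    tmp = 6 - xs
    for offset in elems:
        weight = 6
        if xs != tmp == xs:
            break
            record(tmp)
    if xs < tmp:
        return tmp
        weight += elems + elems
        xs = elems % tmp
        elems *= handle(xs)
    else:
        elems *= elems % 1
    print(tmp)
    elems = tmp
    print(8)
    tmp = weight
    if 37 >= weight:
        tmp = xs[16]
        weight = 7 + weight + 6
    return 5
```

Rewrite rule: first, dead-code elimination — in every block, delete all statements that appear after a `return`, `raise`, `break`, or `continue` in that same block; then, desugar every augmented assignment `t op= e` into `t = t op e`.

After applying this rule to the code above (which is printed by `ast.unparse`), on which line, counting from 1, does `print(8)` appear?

13

Transformed code:
def g(tmp, weight, elems, xs):
    tmp = 6 - xs
    for offset in elems:
        weight = 6
        if xs != tmp == xs:
            break
    if xs < tmp:
        return tmp
    else:
        elems = elems * (elems % 1)
    print(tmp)
    elems = tmp
    print(8)
    tmp = weight
    if 37 >= weight:
        tmp = xs[16]
        weight = 7 + weight + 6
    return 5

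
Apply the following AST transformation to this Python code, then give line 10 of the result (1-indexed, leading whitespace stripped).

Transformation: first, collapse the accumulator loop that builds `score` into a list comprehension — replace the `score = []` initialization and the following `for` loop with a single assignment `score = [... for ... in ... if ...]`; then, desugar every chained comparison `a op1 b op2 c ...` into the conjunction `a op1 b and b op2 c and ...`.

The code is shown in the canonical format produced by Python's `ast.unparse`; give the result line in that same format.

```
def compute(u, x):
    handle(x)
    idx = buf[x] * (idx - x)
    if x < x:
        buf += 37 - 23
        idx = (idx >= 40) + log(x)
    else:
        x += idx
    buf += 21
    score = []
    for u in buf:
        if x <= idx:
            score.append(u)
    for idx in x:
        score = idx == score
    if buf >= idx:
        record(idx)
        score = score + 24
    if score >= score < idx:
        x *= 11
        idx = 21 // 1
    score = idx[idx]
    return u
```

Transformed code:
def compute(u, x):
    handle(x)
    idx = buf[x] * (idx - x)
    if x < x:
        buf += 37 - 23
        idx = (idx >= 40) + log(x)
    else:
        x += idx
    buf += 21
    score = [u for u in buf if x <= idx]
    for idx in x:
        score = idx == score
    if buf >= idx:
        record(idx)
        score = score + 24
    if score >= score and score < idx:
        x *= 11
        idx = 21 // 1
    score = idx[idx]
    return u

score = [u for u in buf if x <= idx]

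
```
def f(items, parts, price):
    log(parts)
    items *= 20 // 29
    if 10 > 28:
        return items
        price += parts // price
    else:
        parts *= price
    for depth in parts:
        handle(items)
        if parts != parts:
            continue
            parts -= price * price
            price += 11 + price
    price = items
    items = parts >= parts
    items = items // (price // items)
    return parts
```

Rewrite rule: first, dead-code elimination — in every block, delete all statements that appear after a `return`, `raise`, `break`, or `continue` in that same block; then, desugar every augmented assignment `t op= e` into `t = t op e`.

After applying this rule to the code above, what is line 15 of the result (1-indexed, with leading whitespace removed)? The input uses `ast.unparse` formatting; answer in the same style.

Transformed code:
def f(items, parts, price):
    log(parts)
    items = items * (20 // 29)
    if 10 > 28:
        return items
    else:
        parts = parts * price
    for depth in parts:
        handle(items)
        if parts != parts:
            continue
    price = items
    items = parts >= parts
    items = items // (price // items)
    return parts

return parts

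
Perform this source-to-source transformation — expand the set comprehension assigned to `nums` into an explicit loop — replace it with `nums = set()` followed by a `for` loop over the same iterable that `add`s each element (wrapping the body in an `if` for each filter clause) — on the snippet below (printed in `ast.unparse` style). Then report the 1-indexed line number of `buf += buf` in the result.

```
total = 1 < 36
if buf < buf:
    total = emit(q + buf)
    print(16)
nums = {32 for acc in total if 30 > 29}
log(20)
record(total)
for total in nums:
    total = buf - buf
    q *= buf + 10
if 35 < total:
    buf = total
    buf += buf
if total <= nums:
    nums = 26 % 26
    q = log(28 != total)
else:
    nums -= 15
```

Transformed code:
total = 1 < 36
if buf < buf:
    total = emit(q + buf)
    print(16)
nums = set()
for acc in total:
    if 30 > 29:
        nums.add(32)
log(20)
record(total)
for total in nums:
    total = buf - buf
    q *= buf + 10
if 35 < total:
    buf = total
    buf += buf
if total <= nums:
    nums = 26 % 26
    q = log(28 != total)
else:
    nums -= 15

16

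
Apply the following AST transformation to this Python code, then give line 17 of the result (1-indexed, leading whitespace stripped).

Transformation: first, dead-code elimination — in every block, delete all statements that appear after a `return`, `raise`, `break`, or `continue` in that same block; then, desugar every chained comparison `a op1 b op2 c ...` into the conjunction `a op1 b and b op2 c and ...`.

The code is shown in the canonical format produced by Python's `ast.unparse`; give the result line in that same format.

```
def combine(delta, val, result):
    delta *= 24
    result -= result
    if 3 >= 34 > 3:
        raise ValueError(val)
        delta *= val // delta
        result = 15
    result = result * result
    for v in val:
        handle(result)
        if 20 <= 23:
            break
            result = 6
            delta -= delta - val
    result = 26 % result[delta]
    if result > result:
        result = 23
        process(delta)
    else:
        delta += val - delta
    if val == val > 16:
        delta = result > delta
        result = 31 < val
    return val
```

Transformed code:
def combine(delta, val, result):
    delta *= 24
    result -= result
    if 3 >= 34 and 34 > 3:
        raise ValueError(val)
    result = result * result
    for v in val:
        handle(result)
        if 20 <= 23:
            break
    result = 26 % result[delta]
    if result > result:
        result = 23
        process(delta)
    else:
        delta += val - delta
    if val == val and val > 16:
        delta = result > delta
        result = 31 < val
    return val

if val == val and val > 16:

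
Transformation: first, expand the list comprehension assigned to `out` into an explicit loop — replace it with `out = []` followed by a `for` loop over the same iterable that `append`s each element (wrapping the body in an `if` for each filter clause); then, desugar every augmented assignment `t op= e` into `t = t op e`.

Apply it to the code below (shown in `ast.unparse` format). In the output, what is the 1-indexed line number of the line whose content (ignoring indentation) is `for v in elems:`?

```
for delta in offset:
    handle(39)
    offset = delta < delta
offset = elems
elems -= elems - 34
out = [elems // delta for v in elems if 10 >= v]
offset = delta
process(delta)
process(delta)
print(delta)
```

Transformed code:
for delta in offset:
    handle(39)
    offset = delta < delta
offset = elems
elems = elems - (elems - 34)
out = []
for v in elems:
    if 10 >= v:
        out.append(elems // delta)
offset = delta
process(delta)
process(delta)
print(delta)

7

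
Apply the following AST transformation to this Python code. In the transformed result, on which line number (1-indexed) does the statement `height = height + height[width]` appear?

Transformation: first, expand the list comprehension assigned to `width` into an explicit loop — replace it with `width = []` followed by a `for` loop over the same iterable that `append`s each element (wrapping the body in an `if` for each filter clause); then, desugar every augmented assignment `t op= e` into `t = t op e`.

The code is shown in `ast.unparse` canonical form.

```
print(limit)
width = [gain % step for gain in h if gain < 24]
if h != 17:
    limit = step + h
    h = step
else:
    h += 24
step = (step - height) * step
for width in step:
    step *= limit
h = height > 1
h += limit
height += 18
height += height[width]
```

17

Transformed code:
print(limit)
width = []
for gain in h:
    if gain < 24:
        width.append(gain % step)
if h != 17:
    limit = step + h
    h = step
else:
    h = h + 24
step = (step - height) * step
for width in step:
    step = step * limit
h = height > 1
h = h + limit
height = height + 18
height = height + height[width]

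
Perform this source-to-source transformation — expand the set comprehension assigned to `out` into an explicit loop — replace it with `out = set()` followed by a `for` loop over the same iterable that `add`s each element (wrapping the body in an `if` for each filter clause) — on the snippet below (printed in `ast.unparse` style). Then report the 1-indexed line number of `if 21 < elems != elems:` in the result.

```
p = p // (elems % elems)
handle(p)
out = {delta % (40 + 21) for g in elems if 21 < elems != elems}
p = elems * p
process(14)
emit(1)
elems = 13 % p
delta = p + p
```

5

Transformed code:
p = p // (elems % elems)
handle(p)
out = set()
for g in elems:
    if 21 < elems != elems:
        out.add(delta % (40 + 21))
p = elems * p
process(14)
emit(1)
elems = 13 % p
delta = p + p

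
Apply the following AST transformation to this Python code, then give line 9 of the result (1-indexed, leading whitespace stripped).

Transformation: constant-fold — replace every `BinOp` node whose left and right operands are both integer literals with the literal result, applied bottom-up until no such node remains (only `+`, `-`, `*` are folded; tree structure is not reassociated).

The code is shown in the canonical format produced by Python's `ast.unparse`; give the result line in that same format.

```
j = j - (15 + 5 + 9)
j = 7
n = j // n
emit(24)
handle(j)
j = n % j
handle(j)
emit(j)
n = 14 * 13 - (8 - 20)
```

Transformed code:
j = j - 29
j = 7
n = j // n
emit(24)
handle(j)
j = n % j
handle(j)
emit(j)
n = 194

n = 194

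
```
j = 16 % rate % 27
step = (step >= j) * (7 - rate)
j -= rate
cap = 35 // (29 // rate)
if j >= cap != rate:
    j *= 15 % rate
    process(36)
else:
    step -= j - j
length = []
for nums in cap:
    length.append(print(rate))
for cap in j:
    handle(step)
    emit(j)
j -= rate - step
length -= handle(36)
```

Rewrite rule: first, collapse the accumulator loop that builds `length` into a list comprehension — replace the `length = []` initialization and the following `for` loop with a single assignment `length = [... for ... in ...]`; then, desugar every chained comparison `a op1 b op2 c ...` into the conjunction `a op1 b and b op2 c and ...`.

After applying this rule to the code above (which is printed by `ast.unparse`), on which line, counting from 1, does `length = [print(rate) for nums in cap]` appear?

Transformed code:
j = 16 % rate % 27
step = (step >= j) * (7 - rate)
j -= rate
cap = 35 // (29 // rate)
if j >= cap and cap != rate:
    j *= 15 % rate
    process(36)
else:
    step -= j - j
length = [print(rate) for nums in cap]
for cap in j:
    handle(step)
    emit(j)
j -= rate - step
length -= handle(36)

10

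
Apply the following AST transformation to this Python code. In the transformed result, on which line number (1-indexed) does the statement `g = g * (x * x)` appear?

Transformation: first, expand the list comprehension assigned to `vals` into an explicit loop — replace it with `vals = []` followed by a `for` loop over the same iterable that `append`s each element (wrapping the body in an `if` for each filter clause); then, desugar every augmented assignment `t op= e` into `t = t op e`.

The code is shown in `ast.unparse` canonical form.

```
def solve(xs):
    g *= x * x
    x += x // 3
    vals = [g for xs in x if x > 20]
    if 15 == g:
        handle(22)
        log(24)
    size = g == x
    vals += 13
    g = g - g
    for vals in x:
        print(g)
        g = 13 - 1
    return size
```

2

Transformed code:
def solve(xs):
    g = g * (x * x)
    x = x + x // 3
    vals = []
    for xs in x:
        if x > 20:
            vals.append(g)
    if 15 == g:
        handle(22)
        log(24)
    size = g == x
    vals = vals + 13
    g = g - g
    for vals in x:
        print(g)
        g = 13 - 1
    return size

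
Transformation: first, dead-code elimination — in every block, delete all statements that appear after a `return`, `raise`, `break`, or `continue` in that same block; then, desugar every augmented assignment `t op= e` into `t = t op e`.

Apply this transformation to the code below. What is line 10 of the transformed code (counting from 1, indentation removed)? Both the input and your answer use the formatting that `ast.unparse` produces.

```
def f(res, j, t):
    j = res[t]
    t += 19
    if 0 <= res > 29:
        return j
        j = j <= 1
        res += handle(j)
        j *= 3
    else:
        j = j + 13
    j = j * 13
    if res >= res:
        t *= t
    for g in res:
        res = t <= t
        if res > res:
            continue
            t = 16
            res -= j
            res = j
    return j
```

Transformed code:
def f(res, j, t):
    j = res[t]
    t = t + 19
    if 0 <= res > 29:
        return j
    else:
        j = j + 13
    j = j * 13
    if res >= res:
        t = t * t
    for g in res:
        res = t <= t
        if res > res:
            continue
    return j

t = t * t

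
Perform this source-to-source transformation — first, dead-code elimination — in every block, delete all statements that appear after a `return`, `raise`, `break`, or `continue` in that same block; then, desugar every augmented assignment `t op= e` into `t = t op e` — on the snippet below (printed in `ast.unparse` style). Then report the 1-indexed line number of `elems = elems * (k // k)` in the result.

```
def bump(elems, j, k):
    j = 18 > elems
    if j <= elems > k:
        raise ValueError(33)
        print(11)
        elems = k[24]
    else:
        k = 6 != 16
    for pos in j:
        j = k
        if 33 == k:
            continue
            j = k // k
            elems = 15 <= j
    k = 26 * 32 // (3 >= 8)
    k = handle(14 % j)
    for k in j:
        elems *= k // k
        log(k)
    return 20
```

Transformed code:
def bump(elems, j, k):
    j = 18 > elems
    if j <= elems > k:
        raise ValueError(33)
    else:
        k = 6 != 16
    for pos in j:
        j = k
        if 33 == k:
            continue
    k = 26 * 32 // (3 >= 8)
    k = handle(14 % j)
    for k in j:
        elems = elems * (k // k)
        log(k)
    return 20

14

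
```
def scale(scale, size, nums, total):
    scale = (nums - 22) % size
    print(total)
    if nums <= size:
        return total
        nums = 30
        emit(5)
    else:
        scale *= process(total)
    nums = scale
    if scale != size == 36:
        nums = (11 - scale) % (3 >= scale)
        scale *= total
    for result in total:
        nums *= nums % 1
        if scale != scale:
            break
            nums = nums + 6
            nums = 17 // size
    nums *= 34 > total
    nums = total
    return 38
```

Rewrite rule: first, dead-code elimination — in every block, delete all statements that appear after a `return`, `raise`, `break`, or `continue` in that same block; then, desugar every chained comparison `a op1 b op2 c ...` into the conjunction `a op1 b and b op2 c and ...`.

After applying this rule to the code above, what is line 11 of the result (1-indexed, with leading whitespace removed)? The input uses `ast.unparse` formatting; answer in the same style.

Transformed code:
def scale(scale, size, nums, total):
    scale = (nums - 22) % size
    print(total)
    if nums <= size:
        return total
    else:
        scale *= process(total)
    nums = scale
    if scale != size and size == 36:
        nums = (11 - scale) % (3 >= scale)
        scale *= total
    for result in total:
        nums *= nums % 1
        if scale != scale:
            break
    nums *= 34 > total
    nums = total
    return 38

scale *= total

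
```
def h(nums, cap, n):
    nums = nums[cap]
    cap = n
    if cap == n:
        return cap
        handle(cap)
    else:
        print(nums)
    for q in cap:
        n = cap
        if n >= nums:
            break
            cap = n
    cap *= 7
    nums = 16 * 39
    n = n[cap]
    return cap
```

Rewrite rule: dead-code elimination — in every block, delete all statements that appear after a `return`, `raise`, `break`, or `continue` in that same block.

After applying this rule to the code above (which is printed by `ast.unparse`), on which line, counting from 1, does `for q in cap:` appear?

Transformed code:
def h(nums, cap, n):
    nums = nums[cap]
    cap = n
    if cap == n:
        return cap
    else:
        print(nums)
    for q in cap:
        n = cap
        if n >= nums:
            break
    cap *= 7
    nums = 16 * 39
    n = n[cap]
    return cap

8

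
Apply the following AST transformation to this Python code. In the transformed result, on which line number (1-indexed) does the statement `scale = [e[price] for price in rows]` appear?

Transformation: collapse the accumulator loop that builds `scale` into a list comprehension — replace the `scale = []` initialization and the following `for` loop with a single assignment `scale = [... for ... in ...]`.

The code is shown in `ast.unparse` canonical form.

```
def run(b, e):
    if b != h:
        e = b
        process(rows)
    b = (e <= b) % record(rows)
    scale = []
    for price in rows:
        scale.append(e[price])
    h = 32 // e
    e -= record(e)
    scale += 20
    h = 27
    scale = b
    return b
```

6

Transformed code:
def run(b, e):
    if b != h:
        e = b
        process(rows)
    b = (e <= b) % record(rows)
    scale = [e[price] for price in rows]
    h = 32 // e
    e -= record(e)
    scale += 20
    h = 27
    scale = b
    return b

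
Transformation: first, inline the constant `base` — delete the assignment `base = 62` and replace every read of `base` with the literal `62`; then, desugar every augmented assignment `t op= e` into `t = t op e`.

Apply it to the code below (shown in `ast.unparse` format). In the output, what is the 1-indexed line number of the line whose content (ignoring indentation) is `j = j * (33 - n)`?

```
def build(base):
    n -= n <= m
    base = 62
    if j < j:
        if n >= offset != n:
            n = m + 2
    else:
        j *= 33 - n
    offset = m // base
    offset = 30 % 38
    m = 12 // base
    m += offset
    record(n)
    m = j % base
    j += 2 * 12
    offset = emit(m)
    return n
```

Transformed code:
def build(base):
    n = n - (n <= m)
    if j < j:
        if n >= offset != n:
            n = m + 2
    else:
        j = j * (33 - n)
    offset = m // 62
    offset = 30 % 38
    m = 12 // 62
    m = m + offset
    record(n)
    m = j % 62
    j = j + 2 * 12
    offset = emit(m)
    return n

7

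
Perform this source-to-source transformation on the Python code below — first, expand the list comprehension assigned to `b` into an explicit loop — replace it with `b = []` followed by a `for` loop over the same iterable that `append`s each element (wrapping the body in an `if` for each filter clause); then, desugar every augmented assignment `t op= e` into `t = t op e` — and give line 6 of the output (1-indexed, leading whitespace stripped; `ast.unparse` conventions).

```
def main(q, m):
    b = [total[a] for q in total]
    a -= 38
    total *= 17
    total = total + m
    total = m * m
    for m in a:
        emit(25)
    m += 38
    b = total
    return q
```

total = total * 17

Transformed code:
def main(q, m):
    b = []
    for q in total:
        b.append(total[a])
    a = a - 38
    total = total * 17
    total = total + m
    total = m * m
    for m in a:
        emit(25)
    m = m + 38
    b = total
    return q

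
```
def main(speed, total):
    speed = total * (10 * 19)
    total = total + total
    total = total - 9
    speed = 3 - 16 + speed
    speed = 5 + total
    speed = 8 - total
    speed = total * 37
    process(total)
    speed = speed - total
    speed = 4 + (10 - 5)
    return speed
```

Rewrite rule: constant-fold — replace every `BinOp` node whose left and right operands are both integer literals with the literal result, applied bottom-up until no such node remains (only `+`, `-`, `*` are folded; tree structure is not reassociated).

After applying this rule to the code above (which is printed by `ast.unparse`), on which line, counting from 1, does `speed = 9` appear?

Transformed code:
def main(speed, total):
    speed = total * 190
    total = total + total
    total = total - 9
    speed = -13 + speed
    speed = 5 + total
    speed = 8 - total
    speed = total * 37
    process(total)
    speed = speed - total
    speed = 9
    return speed

11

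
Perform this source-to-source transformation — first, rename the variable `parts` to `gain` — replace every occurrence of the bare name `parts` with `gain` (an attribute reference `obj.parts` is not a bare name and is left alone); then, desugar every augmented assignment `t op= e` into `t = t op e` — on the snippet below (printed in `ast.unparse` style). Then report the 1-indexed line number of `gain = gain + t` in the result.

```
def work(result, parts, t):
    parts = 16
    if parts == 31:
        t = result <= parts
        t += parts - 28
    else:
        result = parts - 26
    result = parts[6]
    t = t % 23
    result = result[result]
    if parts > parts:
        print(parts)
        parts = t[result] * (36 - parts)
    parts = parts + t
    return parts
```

14

Transformed code:
def work(result, gain, t):
    gain = 16
    if gain == 31:
        t = result <= gain
        t = t + (gain - 28)
    else:
        result = gain - 26
    result = gain[6]
    t = t % 23
    result = result[result]
    if gain > gain:
        print(gain)
        gain = t[result] * (36 - gain)
    gain = gain + t
    return gain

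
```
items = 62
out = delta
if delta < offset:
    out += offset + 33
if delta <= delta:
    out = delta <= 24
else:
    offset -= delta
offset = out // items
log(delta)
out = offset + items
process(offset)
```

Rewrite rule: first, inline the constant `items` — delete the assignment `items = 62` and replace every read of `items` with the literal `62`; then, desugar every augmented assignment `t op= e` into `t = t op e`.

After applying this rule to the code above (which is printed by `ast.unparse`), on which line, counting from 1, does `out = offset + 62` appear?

Transformed code:
out = delta
if delta < offset:
    out = out + (offset + 33)
if delta <= delta:
    out = delta <= 24
else:
    offset = offset - delta
offset = out // 62
log(delta)
out = offset + 62
process(offset)

10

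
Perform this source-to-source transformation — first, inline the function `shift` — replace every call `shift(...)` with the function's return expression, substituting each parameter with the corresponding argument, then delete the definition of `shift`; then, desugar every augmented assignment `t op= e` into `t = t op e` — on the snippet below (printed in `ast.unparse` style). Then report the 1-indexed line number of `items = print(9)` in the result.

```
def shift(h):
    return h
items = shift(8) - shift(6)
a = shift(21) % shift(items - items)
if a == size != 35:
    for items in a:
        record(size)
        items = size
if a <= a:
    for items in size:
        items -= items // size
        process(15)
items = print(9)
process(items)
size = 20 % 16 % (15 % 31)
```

Transformed code:
items = 8 - 6
a = 21 % (items - items)
if a == size != 35:
    for items in a:
        record(size)
        items = size
if a <= a:
    for items in size:
        items = items - items // size
        process(15)
items = print(9)
process(items)
size = 20 % 16 % (15 % 31)

11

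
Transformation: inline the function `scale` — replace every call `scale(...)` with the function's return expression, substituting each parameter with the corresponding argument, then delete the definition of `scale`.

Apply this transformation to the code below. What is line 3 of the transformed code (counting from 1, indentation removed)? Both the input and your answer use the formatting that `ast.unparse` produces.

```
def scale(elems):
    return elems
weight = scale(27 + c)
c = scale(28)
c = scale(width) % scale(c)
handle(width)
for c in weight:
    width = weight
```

Transformed code:
weight = 27 + c
c = 28
c = width % c
handle(width)
for c in weight:
    width = weight

c = width % c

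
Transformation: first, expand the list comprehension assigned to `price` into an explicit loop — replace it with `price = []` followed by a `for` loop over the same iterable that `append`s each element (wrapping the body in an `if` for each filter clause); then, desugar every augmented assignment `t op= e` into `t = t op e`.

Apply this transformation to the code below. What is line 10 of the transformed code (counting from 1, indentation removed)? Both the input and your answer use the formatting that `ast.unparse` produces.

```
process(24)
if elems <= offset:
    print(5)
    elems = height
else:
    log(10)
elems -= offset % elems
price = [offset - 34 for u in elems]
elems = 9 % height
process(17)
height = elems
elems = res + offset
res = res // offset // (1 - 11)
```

Transformed code:
process(24)
if elems <= offset:
    print(5)
    elems = height
else:
    log(10)
elems = elems - offset % elems
price = []
for u in elems:
    price.append(offset - 34)
elems = 9 % height
process(17)
height = elems
elems = res + offset
res = res // offset // (1 - 11)

price.append(offset - 34)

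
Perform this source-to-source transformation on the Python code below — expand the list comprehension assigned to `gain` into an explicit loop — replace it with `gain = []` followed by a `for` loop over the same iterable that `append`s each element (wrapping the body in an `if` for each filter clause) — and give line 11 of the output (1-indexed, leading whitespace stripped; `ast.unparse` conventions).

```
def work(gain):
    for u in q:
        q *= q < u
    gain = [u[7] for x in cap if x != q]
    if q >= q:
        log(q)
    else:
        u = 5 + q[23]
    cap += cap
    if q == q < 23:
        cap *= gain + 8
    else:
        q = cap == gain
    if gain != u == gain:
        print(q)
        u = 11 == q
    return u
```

u = 5 + q[23]

Transformed code:
def work(gain):
    for u in q:
        q *= q < u
    gain = []
    for x in cap:
        if x != q:
            gain.append(u[7])
    if q >= q:
        log(q)
    else:
        u = 5 + q[23]
    cap += cap
    if q == q < 23:
        cap *= gain + 8
    else:
        q = cap == gain
    if gain != u == gain:
        print(q)
        u = 11 == q
    return u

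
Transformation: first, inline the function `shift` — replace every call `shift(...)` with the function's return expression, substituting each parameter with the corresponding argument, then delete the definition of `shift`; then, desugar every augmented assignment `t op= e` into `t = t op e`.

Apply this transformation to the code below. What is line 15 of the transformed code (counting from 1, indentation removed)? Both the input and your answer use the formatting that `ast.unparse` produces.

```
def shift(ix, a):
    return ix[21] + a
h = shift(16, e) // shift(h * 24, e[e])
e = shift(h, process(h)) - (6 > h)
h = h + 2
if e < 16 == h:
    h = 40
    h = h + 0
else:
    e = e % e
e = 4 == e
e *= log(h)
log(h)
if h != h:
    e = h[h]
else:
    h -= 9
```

h = h - 9

Transformed code:
h = (16[21] + e) // ((h * 24)[21] + e[e])
e = h[21] + process(h) - (6 > h)
h = h + 2
if e < 16 == h:
    h = 40
    h = h + 0
else:
    e = e % e
e = 4 == e
e = e * log(h)
log(h)
if h != h:
    e = h[h]
else:
    h = h - 9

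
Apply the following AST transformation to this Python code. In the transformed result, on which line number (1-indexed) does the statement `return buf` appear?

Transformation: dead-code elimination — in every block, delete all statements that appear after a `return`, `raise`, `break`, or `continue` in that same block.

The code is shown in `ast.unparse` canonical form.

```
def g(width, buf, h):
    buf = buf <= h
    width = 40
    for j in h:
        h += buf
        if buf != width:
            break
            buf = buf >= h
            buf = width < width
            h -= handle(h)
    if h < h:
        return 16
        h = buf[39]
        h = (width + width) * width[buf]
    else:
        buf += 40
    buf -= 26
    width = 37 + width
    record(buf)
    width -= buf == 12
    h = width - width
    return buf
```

Transformed code:
def g(width, buf, h):
    buf = buf <= h
    width = 40
    for j in h:
        h += buf
        if buf != width:
            break
    if h < h:
        return 16
    else:
        buf += 40
    buf -= 26
    width = 37 + width
    record(buf)
    width -= buf == 12
    h = width - width
    return buf

17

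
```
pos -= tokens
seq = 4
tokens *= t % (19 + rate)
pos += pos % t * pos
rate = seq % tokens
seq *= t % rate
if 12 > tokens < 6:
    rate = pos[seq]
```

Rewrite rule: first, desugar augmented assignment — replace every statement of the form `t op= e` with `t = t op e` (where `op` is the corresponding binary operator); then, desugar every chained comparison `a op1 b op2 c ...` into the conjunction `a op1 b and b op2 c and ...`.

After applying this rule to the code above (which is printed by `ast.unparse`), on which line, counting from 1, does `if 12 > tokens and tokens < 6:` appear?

7

Transformed code:
pos = pos - tokens
seq = 4
tokens = tokens * (t % (19 + rate))
pos = pos + pos % t * pos
rate = seq % tokens
seq = seq * (t % rate)
if 12 > tokens and tokens < 6:
    rate = pos[seq]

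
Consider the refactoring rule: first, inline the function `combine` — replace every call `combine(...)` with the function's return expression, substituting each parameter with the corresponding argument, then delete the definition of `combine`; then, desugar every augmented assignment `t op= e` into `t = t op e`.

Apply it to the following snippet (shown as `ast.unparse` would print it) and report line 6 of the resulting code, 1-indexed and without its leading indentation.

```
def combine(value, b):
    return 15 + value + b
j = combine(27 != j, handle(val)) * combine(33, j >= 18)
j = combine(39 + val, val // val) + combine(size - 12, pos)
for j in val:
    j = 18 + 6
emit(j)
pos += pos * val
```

Transformed code:
j = (15 + (27 != j) + handle(val)) * (15 + 33 + (j >= 18))
j = 15 + (39 + val) + val // val + (15 + (size - 12) + pos)
for j in val:
    j = 18 + 6
emit(j)
pos = pos + pos * val

pos = pos + pos * val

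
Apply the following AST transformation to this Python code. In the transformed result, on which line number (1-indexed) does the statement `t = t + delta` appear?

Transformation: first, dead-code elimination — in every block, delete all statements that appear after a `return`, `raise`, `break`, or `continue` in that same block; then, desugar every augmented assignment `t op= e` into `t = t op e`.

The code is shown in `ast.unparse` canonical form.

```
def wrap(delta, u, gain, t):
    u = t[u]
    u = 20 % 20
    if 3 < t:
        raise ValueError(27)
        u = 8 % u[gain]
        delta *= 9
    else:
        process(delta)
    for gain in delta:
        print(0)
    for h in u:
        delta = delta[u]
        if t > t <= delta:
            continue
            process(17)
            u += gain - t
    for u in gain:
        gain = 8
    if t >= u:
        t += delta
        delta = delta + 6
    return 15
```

17

Transformed code:
def wrap(delta, u, gain, t):
    u = t[u]
    u = 20 % 20
    if 3 < t:
        raise ValueError(27)
    else:
        process(delta)
    for gain in delta:
        print(0)
    for h in u:
        delta = delta[u]
        if t > t <= delta:
            continue
    for u in gain:
        gain = 8
    if t >= u:
        t = t + delta
        delta = delta + 6
    return 15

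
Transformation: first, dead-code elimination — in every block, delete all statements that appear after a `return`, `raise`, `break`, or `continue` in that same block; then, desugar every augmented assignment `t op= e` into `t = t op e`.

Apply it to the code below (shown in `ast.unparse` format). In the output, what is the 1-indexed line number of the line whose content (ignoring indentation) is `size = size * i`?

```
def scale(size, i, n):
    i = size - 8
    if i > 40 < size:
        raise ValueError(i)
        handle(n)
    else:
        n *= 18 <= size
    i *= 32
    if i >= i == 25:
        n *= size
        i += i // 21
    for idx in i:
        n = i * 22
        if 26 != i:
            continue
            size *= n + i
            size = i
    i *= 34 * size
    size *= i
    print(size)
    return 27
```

Transformed code:
def scale(size, i, n):
    i = size - 8
    if i > 40 < size:
        raise ValueError(i)
    else:
        n = n * (18 <= size)
    i = i * 32
    if i >= i == 25:
        n = n * size
        i = i + i // 21
    for idx in i:
        n = i * 22
        if 26 != i:
            continue
    i = i * (34 * size)
    size = size * i
    print(size)
    return 27

16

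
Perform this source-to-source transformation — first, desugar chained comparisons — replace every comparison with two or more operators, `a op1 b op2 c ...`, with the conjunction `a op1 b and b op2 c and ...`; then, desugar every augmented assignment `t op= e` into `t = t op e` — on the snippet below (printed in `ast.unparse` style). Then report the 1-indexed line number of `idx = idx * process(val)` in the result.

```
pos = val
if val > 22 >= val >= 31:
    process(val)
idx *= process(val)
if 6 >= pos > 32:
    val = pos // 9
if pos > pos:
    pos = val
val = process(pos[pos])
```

Transformed code:
pos = val
if val > 22 and 22 >= val and (val >= 31):
    process(val)
idx = idx * process(val)
if 6 >= pos and pos > 32:
    val = pos // 9
if pos > pos:
    pos = val
val = process(pos[pos])

4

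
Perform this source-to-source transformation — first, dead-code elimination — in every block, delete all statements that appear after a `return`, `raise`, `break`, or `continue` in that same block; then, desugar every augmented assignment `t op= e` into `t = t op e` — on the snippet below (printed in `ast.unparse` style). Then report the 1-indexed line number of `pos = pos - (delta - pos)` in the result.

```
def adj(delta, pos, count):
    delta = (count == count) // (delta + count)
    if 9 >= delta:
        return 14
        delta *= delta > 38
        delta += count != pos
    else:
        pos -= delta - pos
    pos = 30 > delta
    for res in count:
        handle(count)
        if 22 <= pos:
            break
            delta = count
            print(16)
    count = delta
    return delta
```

6

Transformed code:
def adj(delta, pos, count):
    delta = (count == count) // (delta + count)
    if 9 >= delta:
        return 14
    else:
        pos = pos - (delta - pos)
    pos = 30 > delta
    for res in count:
        handle(count)
        if 22 <= pos:
            break
    count = delta
    return delta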